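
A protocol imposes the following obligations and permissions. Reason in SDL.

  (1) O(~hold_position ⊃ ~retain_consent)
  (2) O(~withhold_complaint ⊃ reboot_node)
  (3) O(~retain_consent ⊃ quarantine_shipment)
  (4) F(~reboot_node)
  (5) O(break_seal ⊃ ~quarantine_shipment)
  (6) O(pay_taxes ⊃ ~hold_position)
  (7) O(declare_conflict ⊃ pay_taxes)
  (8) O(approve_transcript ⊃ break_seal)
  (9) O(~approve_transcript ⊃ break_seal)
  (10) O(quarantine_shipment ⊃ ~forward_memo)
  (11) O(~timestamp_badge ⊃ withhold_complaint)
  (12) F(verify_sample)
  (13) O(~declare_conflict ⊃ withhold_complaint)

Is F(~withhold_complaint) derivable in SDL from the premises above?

Yes

By case analysis on ~approve_transcript: premise 9 gives O(~approve_transcript ⊃ break_seal) and premise 8 gives O(approve_transcript ⊃ break_seal), so O(break_seal) either way.
From O(break_seal) and premise 5, O(break_seal ⊃ ~quarantine_shipment), we obtain O(~quarantine_shipment).
The contrapositive of premise 3 (O(~retain_consent ⊃ quarantine_shipment)) is O(~quarantine_shipment ⊃ retain_consent), and O(~quarantine_shipment) is already established, so O(retain_consent).
Premise 1 is O(~hold_position ⊃ ~retain_consent); contrapositively O(retain_consent ⊃ hold_position). Since O(retain_consent) holds, K gives O(hold_position).
Premise 6, O(pay_taxes ⊃ ~hold_position), contraposes to O(hold_position ⊃ ~pay_taxes); with O(hold_position) we get O(~pay_taxes).
Premise 7, O(declare_conflict ⊃ pay_taxes), contraposes to O(~pay_taxes ⊃ ~declare_conflict); with O(~pay_taxes) we get O(~declare_conflict).
From O(~declare_conflict) and premise 13, O(~declare_conflict ⊃ withhold_complaint), we obtain O(withhold_complaint).
Premises 2, 4, 10, 11, 12 do not contribute to this derivation.
So O(withhold_complaint) holds, i.e. F(~withhold_complaint). The claim follows.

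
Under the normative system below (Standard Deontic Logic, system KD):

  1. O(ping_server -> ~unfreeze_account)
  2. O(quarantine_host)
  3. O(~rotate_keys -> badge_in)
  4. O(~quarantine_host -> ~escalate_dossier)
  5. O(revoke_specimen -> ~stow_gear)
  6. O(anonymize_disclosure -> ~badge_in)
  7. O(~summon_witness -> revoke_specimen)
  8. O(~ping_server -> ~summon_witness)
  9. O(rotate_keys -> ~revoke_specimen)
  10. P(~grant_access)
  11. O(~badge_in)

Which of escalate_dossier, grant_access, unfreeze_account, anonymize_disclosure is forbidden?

unfreeze_account

Premise 11 states O(~badge_in) outright.
Premise 3 is O(~rotate_keys -> badge_in); contrapositively O(~badge_in -> rotate_keys). Since O(~badge_in) holds, K gives O(rotate_keys).
Premise 9 is O(rotate_keys -> ~revoke_specimen); since O(rotate_keys), deontic closure gives O(~revoke_specimen).
Premise 7, O(~summon_witness -> revoke_specimen), contraposes to O(~revoke_specimen -> summon_witness); with O(~revoke_specimen) we get O(summon_witness).
The contrapositive of premise 8 (O(~ping_server -> ~summon_witness)) is O(summon_witness -> ping_server), and O(summon_witness) is already established, so O(ping_server).
Applying K to premise 1 (O(ping_server -> ~unfreeze_account)) and O(ping_server) yields O(~unfreeze_account).
So O(~unfreeze_account) holds, i.e. unfreeze_account is forbidden. None of the other listed options is forbidden under the premises.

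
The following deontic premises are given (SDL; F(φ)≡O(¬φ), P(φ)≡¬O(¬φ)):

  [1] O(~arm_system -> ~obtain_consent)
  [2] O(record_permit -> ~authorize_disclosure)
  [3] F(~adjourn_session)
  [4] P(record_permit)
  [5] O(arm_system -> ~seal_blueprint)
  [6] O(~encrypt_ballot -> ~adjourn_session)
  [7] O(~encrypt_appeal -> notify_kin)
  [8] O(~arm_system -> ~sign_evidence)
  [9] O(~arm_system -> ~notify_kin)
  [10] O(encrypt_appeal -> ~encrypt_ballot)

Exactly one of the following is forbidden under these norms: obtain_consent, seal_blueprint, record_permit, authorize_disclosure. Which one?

F(~adjourn_session) at premise 3 means O(adjourn_session).
Premise 6, O(~encrypt_ballot -> ~adjourn_session), contraposes to O(adjourn_session -> encrypt_ballot); with O(adjourn_session) we get O(encrypt_ballot).
Premise 10 is O(encrypt_appeal -> ~encrypt_ballot); contrapositively O(encrypt_ballot -> ~encrypt_appeal). Since O(encrypt_ballot) holds, K gives O(~encrypt_appeal).
From O(~encrypt_appeal) and premise 7, O(~encrypt_appeal -> notify_kin), we obtain O(notify_kin).
The contrapositive of premise 9 (O(~arm_system -> ~notify_kin)) is O(notify_kin -> arm_system), and O(notify_kin) is already established, so O(arm_system).
From O(arm_system) and premise 5, O(arm_system -> ~seal_blueprint), we obtain O(~seal_blueprint).
So O(~seal_blueprint) holds, i.e. seal_blueprint is forbidden. None of the other listed options is forbidden under the premises.

seal_blueprint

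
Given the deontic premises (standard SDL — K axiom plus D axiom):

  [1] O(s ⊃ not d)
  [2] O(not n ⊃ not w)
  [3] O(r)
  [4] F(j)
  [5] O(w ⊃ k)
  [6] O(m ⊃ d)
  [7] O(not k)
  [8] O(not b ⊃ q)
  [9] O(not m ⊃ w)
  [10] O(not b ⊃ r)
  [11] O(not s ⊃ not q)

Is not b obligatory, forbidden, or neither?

From premise 7 we have O(not k).
Premise 5, O(w ⊃ k), contraposes to O(not k ⊃ not w); with O(not k) we get O(not w).
Premise 9 is O(not m ⊃ w); contrapositively O(not w ⊃ m). Since O(not w) holds, K gives O(m).
From O(m) and premise 6, O(m ⊃ d), we obtain O(d).
Premise 1, O(s ⊃ not d), contraposes to O(d ⊃ not s); with O(d) we get O(not s).
Premise 11 is O(not s ⊃ not q); since O(not s), deontic closure gives O(not q).
The contrapositive of premise 8 (O(not b ⊃ q)) is O(not q ⊃ b), and O(not q) is already established, so O(b).
Premises 2, 3, 4, 10 do not contribute to this derivation.
Thus O(b), which is F(not b): not b is forbidden.

Forbidden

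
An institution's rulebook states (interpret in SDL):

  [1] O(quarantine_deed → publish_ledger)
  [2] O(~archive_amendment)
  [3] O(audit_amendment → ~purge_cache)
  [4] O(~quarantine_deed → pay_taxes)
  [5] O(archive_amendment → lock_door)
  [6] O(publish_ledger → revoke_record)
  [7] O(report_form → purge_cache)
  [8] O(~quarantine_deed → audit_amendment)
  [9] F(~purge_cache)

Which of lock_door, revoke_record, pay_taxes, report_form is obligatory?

F(~purge_cache) at premise 9 means O(purge_cache).
The contrapositive of premise 3 (O(audit_amendment → ~purge_cache)) is O(purge_cache → ~audit_amendment), and O(purge_cache) is already established, so O(~audit_amendment).
Premise 8, O(~quarantine_deed → audit_amendment), contraposes to O(~audit_amendment → quarantine_deed); with O(~audit_amendment) we get O(quarantine_deed).
Applying K to premise 1 (O(quarantine_deed → publish_ledger)) and O(quarantine_deed) yields O(publish_ledger).
Applying K to premise 6 (O(publish_ledger → revoke_record)) and O(publish_ledger) yields O(revoke_record).
So O(revoke_record) holds — revoke_record is obligatory. None of the other listed options is made obligatory by any chain of premises.

revoke_record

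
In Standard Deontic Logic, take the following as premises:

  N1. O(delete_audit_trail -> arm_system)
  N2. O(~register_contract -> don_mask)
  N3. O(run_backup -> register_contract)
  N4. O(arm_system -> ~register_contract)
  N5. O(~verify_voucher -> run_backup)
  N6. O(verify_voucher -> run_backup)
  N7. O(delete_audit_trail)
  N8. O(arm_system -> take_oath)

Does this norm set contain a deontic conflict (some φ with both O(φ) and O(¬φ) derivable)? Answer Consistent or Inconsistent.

Inconsistent

Premises 6 and 5 are O(verify_voucher -> run_backup) and O(~verify_voucher -> run_backup); every ideal world satisfies verify_voucher or ~verify_voucher, so in either case run_backup holds — hence O(run_backup).
Applying K to premise 3 (O(run_backup -> register_contract)) and O(run_backup) yields O(register_contract).
Premise 4 is O(arm_system -> ~register_contract); contrapositively O(register_contract -> ~arm_system). Since O(register_contract) holds, K gives O(~arm_system).
The contrapositive of premise 1 (O(delete_audit_trail -> arm_system)) is O(~arm_system -> ~delete_audit_trail), and O(~arm_system) is already established, so O(~delete_audit_trail).
Yet premise 7 states O(delete_audit_trail).
We now have both O(~delete_audit_trail) and O(delete_audit_trail) — delete_audit_trail is simultaneously obligatory and forbidden, violating the D-axiom.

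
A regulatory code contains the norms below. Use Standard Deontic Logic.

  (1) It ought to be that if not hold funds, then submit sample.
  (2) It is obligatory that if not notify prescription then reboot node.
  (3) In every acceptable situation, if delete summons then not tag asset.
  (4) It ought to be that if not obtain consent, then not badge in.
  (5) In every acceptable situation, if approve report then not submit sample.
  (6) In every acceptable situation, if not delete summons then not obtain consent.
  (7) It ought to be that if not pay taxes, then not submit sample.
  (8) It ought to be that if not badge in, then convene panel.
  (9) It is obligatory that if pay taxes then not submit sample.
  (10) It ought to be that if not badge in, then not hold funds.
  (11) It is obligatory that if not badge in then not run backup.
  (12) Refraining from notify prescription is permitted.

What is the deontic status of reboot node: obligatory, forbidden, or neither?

Premise 2 is O(¬notify_prescription → reboot_node), but O(¬notify_prescription) is not derivable from the premises (the permission P(¬notify_prescription) asserts only ¬O(notify_prescription), not O(¬notify_prescription)), so it does not yield O(reboot_node).
No premise or chain of K-axiom applications forces O(reboot_node), and none forces O(¬reboot_node). So reboot_node is neither obligatory nor forbidden under these norms.

Neither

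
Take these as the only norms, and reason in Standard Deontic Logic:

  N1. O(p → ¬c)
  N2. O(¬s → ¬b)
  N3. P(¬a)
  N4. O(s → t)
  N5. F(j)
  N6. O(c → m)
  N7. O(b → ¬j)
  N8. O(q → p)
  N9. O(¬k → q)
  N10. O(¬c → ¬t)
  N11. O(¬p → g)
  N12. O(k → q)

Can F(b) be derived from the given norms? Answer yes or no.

Yes

By case analysis on ¬k: premise 9 gives O(¬k → q) and premise 12 gives O(k → q), so O(q) either way.
From O(q) and premise 8, O(q → p), we obtain O(p).
From O(p) and premise 1, O(p → ¬c), we obtain O(¬c).
Applying K to premise 10 (O(¬c → ¬t)) and O(¬c) yields O(¬t).
The contrapositive of premise 4 (O(s → t)) is O(¬t → ¬s), and O(¬t) is already established, so O(¬s).
With premise 2, O(¬s → ¬b), the K-axiom yields O(¬b).
Premises 3, 5, 6, 7, 11 do not contribute to this derivation.
So O(¬b) holds, i.e. F(b). The claim follows.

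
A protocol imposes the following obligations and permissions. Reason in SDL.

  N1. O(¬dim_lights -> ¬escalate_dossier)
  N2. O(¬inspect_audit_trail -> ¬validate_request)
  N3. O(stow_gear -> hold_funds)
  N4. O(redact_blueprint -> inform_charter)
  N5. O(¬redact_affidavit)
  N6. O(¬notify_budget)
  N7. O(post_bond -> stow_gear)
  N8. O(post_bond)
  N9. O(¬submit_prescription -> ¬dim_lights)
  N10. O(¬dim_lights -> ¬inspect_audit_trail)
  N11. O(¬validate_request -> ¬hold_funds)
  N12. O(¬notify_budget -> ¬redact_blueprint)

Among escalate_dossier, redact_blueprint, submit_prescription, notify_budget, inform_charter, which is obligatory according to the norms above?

submit_prescription

From premise 8 we have O(post_bond).
Premise 7 is O(post_bond -> stow_gear); since O(post_bond), deontic closure gives O(stow_gear).
Applying K to premise 3 (O(stow_gear -> hold_funds)) and O(stow_gear) yields O(hold_funds).
The contrapositive of premise 11 (O(¬validate_request -> ¬hold_funds)) is O(hold_funds -> validate_request), and O(hold_funds) is already established, so O(validate_request).
Premise 2, O(¬inspect_audit_trail -> ¬validate_request), contraposes to O(validate_request -> inspect_audit_trail); with O(validate_request) we get O(inspect_audit_trail).
Premise 10, O(¬dim_lights -> ¬inspect_audit_trail), contraposes to O(inspect_audit_trail -> dim_lights); with O(inspect_audit_trail) we get O(dim_lights).
Premise 9, O(¬submit_prescription -> ¬dim_lights), contraposes to O(dim_lights -> submit_prescription); with O(dim_lights) we get O(submit_prescription).
So O(submit_prescription) holds — submit_prescription is obligatory. None of the other listed options is made obligatory by any chain of premises.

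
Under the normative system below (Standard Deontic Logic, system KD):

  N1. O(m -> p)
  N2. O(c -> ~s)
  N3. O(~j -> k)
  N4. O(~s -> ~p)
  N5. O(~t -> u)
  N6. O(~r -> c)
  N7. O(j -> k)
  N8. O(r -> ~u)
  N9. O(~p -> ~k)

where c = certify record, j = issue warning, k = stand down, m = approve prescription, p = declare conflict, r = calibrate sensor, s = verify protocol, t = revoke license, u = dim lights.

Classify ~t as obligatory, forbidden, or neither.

Forbidden

Premises 7 and 3 cover both cases: O(j -> k) and O(~j -> k). Since j ∨ ~j is a tautology, O(k) follows.
The contrapositive of premise 9 (O(~p -> ~k)) is O(k -> p), and O(k) is already established, so O(p).
Premise 4 is O(~s -> ~p); contrapositively O(p -> s). Since O(p) holds, K gives O(s).
Premise 2 is O(c -> ~s); contrapositively O(s -> ~c). Since O(s) holds, K gives O(~c).
Premise 6 is O(~r -> c); contrapositively O(~c -> r). Since O(~c) holds, K gives O(r).
Premise 8 is O(r -> ~u); since O(r), deontic closure gives O(~u).
Premise 5, O(~t -> u), contraposes to O(~u -> t); with O(~u) we get O(t).
Premise 1 does not contribute to this derivation.
Thus O(t), which is F(~t): ~t is forbidden.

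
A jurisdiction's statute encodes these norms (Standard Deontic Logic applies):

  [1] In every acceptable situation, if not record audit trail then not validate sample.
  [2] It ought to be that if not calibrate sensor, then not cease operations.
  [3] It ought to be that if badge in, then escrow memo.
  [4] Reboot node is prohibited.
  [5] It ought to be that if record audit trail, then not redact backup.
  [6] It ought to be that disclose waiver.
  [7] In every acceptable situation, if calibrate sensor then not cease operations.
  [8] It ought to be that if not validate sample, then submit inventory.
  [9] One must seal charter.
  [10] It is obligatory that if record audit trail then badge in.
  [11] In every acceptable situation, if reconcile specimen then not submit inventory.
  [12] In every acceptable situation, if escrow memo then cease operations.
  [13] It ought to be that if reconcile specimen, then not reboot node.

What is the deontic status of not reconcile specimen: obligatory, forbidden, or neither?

Premises 7 and 2 are O(calibrate_sensor → ¬cease_operations) and O(¬calibrate_sensor → ¬cease_operations); every ideal world satisfies calibrate_sensor or ¬calibrate_sensor, so in either case ¬cease_operations holds — hence O(¬cease_operations).
The contrapositive of premise 12 (O(escrow_memo → cease_operations)) is O(¬cease_operations → ¬escrow_memo), and O(¬cease_operations) is already established, so O(¬escrow_memo).
Premise 3, O(badge_in → escrow_memo), contraposes to O(¬escrow_memo → ¬badge_in); with O(¬escrow_memo) we get O(¬badge_in).
Premise 10 is O(record_audit_trail → badge_in); contrapositively O(¬badge_in → ¬record_audit_trail). Since O(¬badge_in) holds, K gives O(¬record_audit_trail).
With premise 1, O(¬record_audit_trail → ¬validate_sample), the K-axiom yields O(¬validate_sample).
Applying K to premise 8 (O(¬validate_sample → submit_inventory)) and O(¬validate_sample) yields O(submit_inventory).
The contrapositive of premise 11 (O(reconcile_specimen → ¬submit_inventory)) is O(submit_inventory → ¬reconcile_specimen), and O(submit_inventory) is already established, so O(¬reconcile_specimen).
Premises 4, 5, 6, 9, 13 do not contribute to this derivation.
Hence ¬reconcile_specimen is obligatory.

Obligatory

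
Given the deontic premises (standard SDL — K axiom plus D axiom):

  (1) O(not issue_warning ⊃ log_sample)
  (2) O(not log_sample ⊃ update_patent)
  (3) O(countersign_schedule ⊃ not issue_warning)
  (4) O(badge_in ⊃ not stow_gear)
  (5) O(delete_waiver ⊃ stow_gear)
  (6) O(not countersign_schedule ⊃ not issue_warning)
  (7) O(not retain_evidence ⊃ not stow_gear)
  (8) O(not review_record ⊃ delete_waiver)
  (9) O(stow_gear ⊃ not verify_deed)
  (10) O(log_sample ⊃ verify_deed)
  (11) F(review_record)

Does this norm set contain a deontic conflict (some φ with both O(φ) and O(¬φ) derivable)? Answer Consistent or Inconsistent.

Inconsistent

Premises 3 and 6 are O(countersign_schedule ⊃ not issue_warning) and O(not countersign_schedule ⊃ not issue_warning); every ideal world satisfies countersign_schedule or not countersign_schedule, so in either case not issue_warning holds — hence O(not issue_warning).
From O(not issue_warning) and premise 1, O(not issue_warning ⊃ log_sample), we obtain O(log_sample).
With premise 10, O(log_sample ⊃ verify_deed), the K-axiom yields O(verify_deed).
Premise 9, O(stow_gear ⊃ not verify_deed), contraposes to O(verify_deed ⊃ not stow_gear); with O(verify_deed) we get O(not stow_gear).
Premise 5 is O(delete_waiver ⊃ stow_gear); contrapositively O(not stow_gear ⊃ not delete_waiver). Since O(not stow_gear) holds, K gives O(not delete_waiver).
The contrapositive of premise 8 (O(not review_record ⊃ delete_waiver)) is O(not delete_waiver ⊃ review_record), and O(not delete_waiver) is already established, so O(review_record).
Yet premise 11 is F(review_record), i.e. O(not review_record).
We now have both O(review_record) and O(not review_record) — review_record is simultaneously obligatory and forbidden, violating the D-axiom.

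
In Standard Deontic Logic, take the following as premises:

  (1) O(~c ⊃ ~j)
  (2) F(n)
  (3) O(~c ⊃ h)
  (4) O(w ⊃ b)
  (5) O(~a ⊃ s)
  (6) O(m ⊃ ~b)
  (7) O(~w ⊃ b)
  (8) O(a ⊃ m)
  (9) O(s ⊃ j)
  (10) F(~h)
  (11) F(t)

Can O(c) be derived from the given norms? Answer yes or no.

Yes

By case analysis on ~w: premise 7 gives O(~w ⊃ b) and premise 4 gives O(w ⊃ b), so O(b) either way.
Premise 6, O(m ⊃ ~b), contraposes to O(b ⊃ ~m); with O(b) we get O(~m).
Premise 8 is O(a ⊃ m); contrapositively O(~m ⊃ ~a). Since O(~m) holds, K gives O(~a).
With premise 5, O(~a ⊃ s), the K-axiom yields O(s).
Applying K to premise 9 (O(s ⊃ j)) and O(s) yields O(j).
The contrapositive of premise 1 (O(~c ⊃ ~j)) is O(j ⊃ c), and O(j) is already established, so O(c).
Premises 2, 3, 10, 11 do not contribute to this derivation.
So O(c) follows.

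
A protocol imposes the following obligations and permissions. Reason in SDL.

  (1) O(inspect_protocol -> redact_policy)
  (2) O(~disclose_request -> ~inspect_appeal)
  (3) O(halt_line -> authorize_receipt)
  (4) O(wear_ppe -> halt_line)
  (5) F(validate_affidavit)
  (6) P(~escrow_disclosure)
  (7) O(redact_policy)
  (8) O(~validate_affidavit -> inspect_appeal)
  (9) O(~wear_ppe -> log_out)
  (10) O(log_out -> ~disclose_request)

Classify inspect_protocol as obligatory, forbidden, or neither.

Neither

Premise 1 is O(inspect_protocol -> redact_policy); even if O(redact_policy) held, inferring O(inspect_protocol) would be affirming the consequent — invalid.
No premise or chain of K-axiom applications forces O(inspect_protocol), and none forces O(~inspect_protocol). So inspect_protocol is neither obligatory nor forbidden under these norms.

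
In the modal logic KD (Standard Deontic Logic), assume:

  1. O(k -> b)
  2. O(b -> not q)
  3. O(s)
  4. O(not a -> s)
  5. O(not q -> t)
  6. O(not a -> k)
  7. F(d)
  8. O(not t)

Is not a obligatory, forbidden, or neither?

Forbidden

Premise 8 states O(not t) outright.
The contrapositive of premise 5 (O(not q -> t)) is O(not t -> q), and O(not t) is already established, so O(q).
Premise 2, O(b -> not q), contraposes to O(q -> not b); with O(q) we get O(not b).
Premise 1 is O(k -> b); contrapositively O(not b -> not k). Since O(not b) holds, K gives O(not k).
The contrapositive of premise 6 (O(not a -> k)) is O(not k -> a), and O(not k) is already established, so O(a).
Premises 3, 4, 7 do not contribute to this derivation.
Thus O(a), which is F(not a): not a is forbidden.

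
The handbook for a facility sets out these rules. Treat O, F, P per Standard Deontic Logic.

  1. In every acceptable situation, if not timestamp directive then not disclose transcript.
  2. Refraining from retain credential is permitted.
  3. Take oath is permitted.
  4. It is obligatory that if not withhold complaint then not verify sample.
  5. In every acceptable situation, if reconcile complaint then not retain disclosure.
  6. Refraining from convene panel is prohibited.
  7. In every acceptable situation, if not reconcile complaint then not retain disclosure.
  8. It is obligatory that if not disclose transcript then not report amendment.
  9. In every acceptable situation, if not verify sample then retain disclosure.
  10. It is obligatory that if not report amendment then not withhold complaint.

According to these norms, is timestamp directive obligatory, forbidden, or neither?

Obligatory

Premises 5 and 7 cover both cases: O(reconcile_complaint → ¬retain_disclosure) and O(¬reconcile_complaint → ¬retain_disclosure). Since reconcile_complaint ∨ ¬reconcile_complaint is a tautology, O(¬retain_disclosure) follows.
Premise 9 is O(¬verify_sample → retain_disclosure); contrapositively O(¬retain_disclosure → verify_sample). Since O(¬retain_disclosure) holds, K gives O(verify_sample).
The contrapositive of premise 4 (O(¬withhold_complaint → ¬verify_sample)) is O(verify_sample → withhold_complaint), and O(verify_sample) is already established, so O(withhold_complaint).
Premise 10, O(¬report_amendment → ¬withhold_complaint), contraposes to O(withhold_complaint → report_amendment); with O(withhold_complaint) we get O(report_amendment).
The contrapositive of premise 8 (O(¬disclose_transcript → ¬report_amendment)) is O(report_amendment → disclose_transcript), and O(report_amendment) is already established, so O(disclose_transcript).
Premise 1 is O(¬timestamp_directive → ¬disclose_transcript); contrapositively O(disclose_transcript → timestamp_directive). Since O(disclose_transcript) holds, K gives O(timestamp_directive).
Premises 2, 3, 6 do not contribute to this derivation.
Hence timestamp_directive is obligatory.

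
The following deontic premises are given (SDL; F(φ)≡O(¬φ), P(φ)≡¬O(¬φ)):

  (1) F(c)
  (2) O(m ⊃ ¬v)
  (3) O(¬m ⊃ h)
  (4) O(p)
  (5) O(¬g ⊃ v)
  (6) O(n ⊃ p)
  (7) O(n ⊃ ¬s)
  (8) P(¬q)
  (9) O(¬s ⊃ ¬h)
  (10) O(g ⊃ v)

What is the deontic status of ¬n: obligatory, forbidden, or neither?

Obligatory

Premises 10 and 5 cover both cases: O(g ⊃ v) and O(¬g ⊃ v). Since g ∨ ¬g is a tautology, O(v) follows.
The contrapositive of premise 2 (O(m ⊃ ¬v)) is O(v ⊃ ¬m), and O(v) is already established, so O(¬m).
From O(¬m) and premise 3, O(¬m ⊃ h), we obtain O(h).
Premise 9 is O(¬s ⊃ ¬h); contrapositively O(h ⊃ s). Since O(h) holds, K gives O(s).
Premise 7 is O(n ⊃ ¬s); contrapositively O(s ⊃ ¬n). Since O(s) holds, K gives O(¬n).
Premises 1, 4, 6, 8 do not contribute to this derivation.
Hence ¬n is obligatory.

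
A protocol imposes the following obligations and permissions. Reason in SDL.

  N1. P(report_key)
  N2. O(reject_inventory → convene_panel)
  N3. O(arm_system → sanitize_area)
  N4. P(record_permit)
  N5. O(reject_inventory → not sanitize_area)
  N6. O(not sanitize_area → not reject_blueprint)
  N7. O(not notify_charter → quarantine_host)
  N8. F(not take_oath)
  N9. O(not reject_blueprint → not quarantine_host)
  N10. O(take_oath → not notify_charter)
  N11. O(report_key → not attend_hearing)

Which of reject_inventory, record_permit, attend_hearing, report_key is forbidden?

Premise 8, F(not take_oath), is equivalent to O(take_oath).
Applying K to premise 10 (O(take_oath → not notify_charter)) and O(take_oath) yields O(not notify_charter).
Premise 7 is O(not notify_charter → quarantine_host); since O(not notify_charter), deontic closure gives O(quarantine_host).
Premise 9 is O(not reject_blueprint → not quarantine_host); contrapositively O(quarantine_host → reject_blueprint). Since O(quarantine_host) holds, K gives O(reject_blueprint).
Premise 6, O(not sanitize_area → not reject_blueprint), contraposes to O(reject_blueprint → sanitize_area); with O(reject_blueprint) we get O(sanitize_area).
Premise 5, O(reject_inventory → not sanitize_area), contraposes to O(sanitize_area → not reject_inventory); with O(sanitize_area) we get O(not reject_inventory).
So O(not reject_inventory) holds, i.e. reject_inventory is forbidden. None of the other listed options is forbidden under the premises.

reject_inventory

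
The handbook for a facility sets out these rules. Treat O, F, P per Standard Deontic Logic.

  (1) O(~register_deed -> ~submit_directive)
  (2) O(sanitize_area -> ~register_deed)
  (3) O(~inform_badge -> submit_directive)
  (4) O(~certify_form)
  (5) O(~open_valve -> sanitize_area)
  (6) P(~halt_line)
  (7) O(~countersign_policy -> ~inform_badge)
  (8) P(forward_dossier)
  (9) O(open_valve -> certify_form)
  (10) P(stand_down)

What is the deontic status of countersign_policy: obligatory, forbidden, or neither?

Obligatory

From premise 4 we have O(~certify_form).
The contrapositive of premise 9 (O(open_valve -> certify_form)) is O(~certify_form -> ~open_valve), and O(~certify_form) is already established, so O(~open_valve).
With premise 5, O(~open_valve -> sanitize_area), the K-axiom yields O(sanitize_area).
Premise 2 is O(sanitize_area -> ~register_deed); since O(sanitize_area), deontic closure gives O(~register_deed).
From O(~register_deed) and premise 1, O(~register_deed -> ~submit_directive), we obtain O(~submit_directive).
Premise 3 is O(~inform_badge -> submit_directive); contrapositively O(~submit_directive -> inform_badge). Since O(~submit_directive) holds, K gives O(inform_badge).
The contrapositive of premise 7 (O(~countersign_policy -> ~inform_badge)) is O(inform_badge -> countersign_policy), and O(inform_badge) is already established, so O(countersign_policy).
Premises 6, 8, 10 do not contribute to this derivation.
Hence countersign_policy is obligatory.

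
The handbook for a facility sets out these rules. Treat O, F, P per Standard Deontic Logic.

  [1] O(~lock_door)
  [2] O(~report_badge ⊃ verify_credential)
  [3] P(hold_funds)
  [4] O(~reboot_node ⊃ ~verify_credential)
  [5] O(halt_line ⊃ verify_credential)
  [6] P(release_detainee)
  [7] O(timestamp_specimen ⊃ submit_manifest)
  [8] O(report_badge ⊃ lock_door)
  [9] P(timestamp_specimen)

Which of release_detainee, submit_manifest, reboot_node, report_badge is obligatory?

reboot_node

Premise 1 gives O(~lock_door).
Premise 8, O(report_badge ⊃ lock_door), contraposes to O(~lock_door ⊃ ~report_badge); with O(~lock_door) we get O(~report_badge).
With premise 2, O(~report_badge ⊃ verify_credential), the K-axiom yields O(verify_credential).
Premise 4, O(~reboot_node ⊃ ~verify_credential), contraposes to O(verify_credential ⊃ reboot_node); with O(verify_credential) we get O(reboot_node).
So O(reboot_node) holds — reboot_node is obligatory. None of the other listed options is made obligatory by any chain of premises.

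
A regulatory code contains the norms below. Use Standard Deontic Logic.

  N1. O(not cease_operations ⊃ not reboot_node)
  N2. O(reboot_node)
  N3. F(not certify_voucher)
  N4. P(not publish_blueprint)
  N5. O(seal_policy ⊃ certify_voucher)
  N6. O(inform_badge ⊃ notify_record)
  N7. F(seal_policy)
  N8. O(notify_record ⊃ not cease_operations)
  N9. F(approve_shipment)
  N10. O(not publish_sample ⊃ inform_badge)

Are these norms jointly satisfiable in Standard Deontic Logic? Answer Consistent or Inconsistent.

Premise 5 is O(seal_policy ⊃ certify_voucher); even if O(certify_voucher) held, inferring O(seal_policy) would be affirming the consequent — invalid.
So O(seal_policy) is not derivable, and the apparent clash with O(not seal_policy) does not arise.
A world satisfying every obligation exists (e.g. approve_shipment=false, cease_operations=true, certify_voucher=true, inform_badge=false, notify_record=false, publish_blueprint=false, publish_sample=true, reboot_node=true, seal_policy=false); no atom is both obligatory and forbidden, so the set is consistent.

Consistent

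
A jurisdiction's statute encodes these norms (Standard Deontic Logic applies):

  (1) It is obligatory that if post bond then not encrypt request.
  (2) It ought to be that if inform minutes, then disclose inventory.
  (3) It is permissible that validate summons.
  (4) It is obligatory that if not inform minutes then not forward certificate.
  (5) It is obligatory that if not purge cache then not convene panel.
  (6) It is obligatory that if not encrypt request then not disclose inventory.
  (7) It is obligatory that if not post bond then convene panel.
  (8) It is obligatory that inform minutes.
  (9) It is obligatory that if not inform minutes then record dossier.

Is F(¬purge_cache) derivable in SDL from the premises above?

Premise 8 gives O(inform_minutes).
Applying K to premise 2 (O(inform_minutes → disclose_inventory)) and O(inform_minutes) yields O(disclose_inventory).
Premise 6, O(¬encrypt_request → ¬disclose_inventory), contraposes to O(disclose_inventory → encrypt_request); with O(disclose_inventory) we get O(encrypt_request).
The contrapositive of premise 1 (O(post_bond → ¬encrypt_request)) is O(encrypt_request → ¬post_bond), and O(encrypt_request) is already established, so O(¬post_bond).
Premise 7 is O(¬post_bond → convene_panel); since O(¬post_bond), deontic closure gives O(convene_panel).
Premise 5, O(¬purge_cache → ¬convene_panel), contraposes to O(convene_panel → purge_cache); with O(convene_panel) we get O(purge_cache).
Premises 3, 4, 9 do not contribute to this derivation.
So O(purge_cache) holds, i.e. F(¬purge_cache). The claim follows.

Yes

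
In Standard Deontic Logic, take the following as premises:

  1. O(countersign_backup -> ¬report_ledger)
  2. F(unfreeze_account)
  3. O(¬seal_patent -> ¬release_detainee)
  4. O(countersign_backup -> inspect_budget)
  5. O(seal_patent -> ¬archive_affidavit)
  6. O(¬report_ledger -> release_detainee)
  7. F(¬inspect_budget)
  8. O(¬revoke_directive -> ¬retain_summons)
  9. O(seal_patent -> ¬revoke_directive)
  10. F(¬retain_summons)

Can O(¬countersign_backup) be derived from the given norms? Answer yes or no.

Yes

Premise 10 is F(¬retain_summons), i.e. O(retain_summons).
The contrapositive of premise 8 (O(¬revoke_directive -> ¬retain_summons)) is O(retain_summons -> revoke_directive), and O(retain_summons) is already established, so O(revoke_directive).
The contrapositive of premise 9 (O(seal_patent -> ¬revoke_directive)) is O(revoke_directive -> ¬seal_patent), and O(revoke_directive) is already established, so O(¬seal_patent).
With premise 3, O(¬seal_patent -> ¬release_detainee), the K-axiom yields O(¬release_detainee).
Premise 6 is O(¬report_ledger -> release_detainee); contrapositively O(¬release_detainee -> report_ledger). Since O(¬release_detainee) holds, K gives O(report_ledger).
Premise 1, O(countersign_backup -> ¬report_ledger), contraposes to O(report_ledger -> ¬countersign_backup); with O(report_ledger) we get O(¬countersign_backup).
Premises 2, 4, 5, 7 do not contribute to this derivation.
So O(¬countersign_backup) follows.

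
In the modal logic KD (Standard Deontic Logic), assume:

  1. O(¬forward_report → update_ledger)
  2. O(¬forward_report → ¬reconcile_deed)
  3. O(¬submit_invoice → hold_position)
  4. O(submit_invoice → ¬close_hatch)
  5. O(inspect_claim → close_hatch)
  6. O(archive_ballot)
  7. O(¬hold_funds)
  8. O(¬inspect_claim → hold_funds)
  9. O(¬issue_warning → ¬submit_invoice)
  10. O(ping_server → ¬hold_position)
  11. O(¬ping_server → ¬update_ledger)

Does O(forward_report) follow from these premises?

Yes

From premise 7 we have O(¬hold_funds).
The contrapositive of premise 8 (O(¬inspect_claim → hold_funds)) is O(¬hold_funds → inspect_claim), and O(¬hold_funds) is already established, so O(inspect_claim).
Applying K to premise 5 (O(inspect_claim → close_hatch)) and O(inspect_claim) yields O(close_hatch).
Premise 4 is O(submit_invoice → ¬close_hatch); contrapositively O(close_hatch → ¬submit_invoice). Since O(close_hatch) holds, K gives O(¬submit_invoice).
With premise 3, O(¬submit_invoice → hold_position), the K-axiom yields O(hold_position).
The contrapositive of premise 10 (O(ping_server → ¬hold_position)) is O(hold_position → ¬ping_server), and O(hold_position) is already established, so O(¬ping_server).
From O(¬ping_server) and premise 11, O(¬ping_server → ¬update_ledger), we obtain O(¬update_ledger).
The contrapositive of premise 1 (O(¬forward_report → update_ledger)) is O(¬update_ledger → forward_report), and O(¬update_ledger) is already established, so O(forward_report).
Premises 2, 6, 9 do not contribute to this derivation.
So O(forward_report) follows.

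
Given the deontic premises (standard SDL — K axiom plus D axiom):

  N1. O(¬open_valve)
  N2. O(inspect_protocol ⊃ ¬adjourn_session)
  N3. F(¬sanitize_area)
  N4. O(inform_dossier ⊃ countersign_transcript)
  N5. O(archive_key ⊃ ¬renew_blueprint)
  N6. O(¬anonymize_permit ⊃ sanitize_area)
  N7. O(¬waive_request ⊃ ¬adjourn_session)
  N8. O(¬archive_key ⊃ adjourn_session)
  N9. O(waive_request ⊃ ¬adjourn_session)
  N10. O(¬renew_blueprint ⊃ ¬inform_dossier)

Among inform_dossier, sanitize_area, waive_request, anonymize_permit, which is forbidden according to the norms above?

By case analysis on waive_request: premise 9 gives O(waive_request ⊃ ¬adjourn_session) and premise 7 gives O(¬waive_request ⊃ ¬adjourn_session), so O(¬adjourn_session) either way.
The contrapositive of premise 8 (O(¬archive_key ⊃ adjourn_session)) is O(¬adjourn_session ⊃ archive_key), and O(¬adjourn_session) is already established, so O(archive_key).
Applying K to premise 5 (O(archive_key ⊃ ¬renew_blueprint)) and O(archive_key) yields O(¬renew_blueprint).
Premise 10 is O(¬renew_blueprint ⊃ ¬inform_dossier); since O(¬renew_blueprint), deontic closure gives O(¬inform_dossier).
So O(¬inform_dossier) holds, i.e. inform_dossier is forbidden. None of the other listed options is forbidden under the premises.

inform_dossier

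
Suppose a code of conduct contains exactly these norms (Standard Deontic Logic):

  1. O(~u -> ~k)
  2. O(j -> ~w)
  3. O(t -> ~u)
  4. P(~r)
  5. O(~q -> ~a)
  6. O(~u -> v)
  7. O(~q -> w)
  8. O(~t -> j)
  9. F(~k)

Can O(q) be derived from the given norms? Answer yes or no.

Yes

F(~k) at premise 9 means O(k).
Premise 1, O(~u -> ~k), contraposes to O(k -> u); with O(k) we get O(u).
The contrapositive of premise 3 (O(t -> ~u)) is O(u -> ~t), and O(u) is already established, so O(~t).
With premise 8, O(~t -> j), the K-axiom yields O(j).
Applying K to premise 2 (O(j -> ~w)) and O(j) yields O(~w).
The contrapositive of premise 7 (O(~q -> w)) is O(~w -> q), and O(~w) is already established, so O(q).
Premises 4, 5, 6 do not contribute to this derivation.
So O(q) follows.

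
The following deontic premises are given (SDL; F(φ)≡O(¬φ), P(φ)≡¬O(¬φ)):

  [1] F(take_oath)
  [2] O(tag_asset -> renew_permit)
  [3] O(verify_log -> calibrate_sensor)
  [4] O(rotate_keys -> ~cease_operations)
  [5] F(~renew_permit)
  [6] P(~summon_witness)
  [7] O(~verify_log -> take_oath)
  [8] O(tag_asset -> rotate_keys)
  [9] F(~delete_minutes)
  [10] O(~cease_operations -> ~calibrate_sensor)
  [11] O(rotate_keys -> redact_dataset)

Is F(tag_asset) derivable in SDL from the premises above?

F(take_oath) at premise 1 means O(~take_oath).
The contrapositive of premise 7 (O(~verify_log -> take_oath)) is O(~take_oath -> verify_log), and O(~take_oath) is already established, so O(verify_log).
With premise 3, O(verify_log -> calibrate_sensor), the K-axiom yields O(calibrate_sensor).
The contrapositive of premise 10 (O(~cease_operations -> ~calibrate_sensor)) is O(calibrate_sensor -> cease_operations), and O(calibrate_sensor) is already established, so O(cease_operations).
Premise 4 is O(rotate_keys -> ~cease_operations); contrapositively O(cease_operations -> ~rotate_keys). Since O(cease_operations) holds, K gives O(~rotate_keys).
Premise 8, O(tag_asset -> rotate_keys), contraposes to O(~rotate_keys -> ~tag_asset); with O(~rotate_keys) we get O(~tag_asset).
Premises 2, 5, 6, 9, 11 do not contribute to this derivation.
So O(~tag_asset) holds, i.e. F(tag_asset). The claim follows.

Yes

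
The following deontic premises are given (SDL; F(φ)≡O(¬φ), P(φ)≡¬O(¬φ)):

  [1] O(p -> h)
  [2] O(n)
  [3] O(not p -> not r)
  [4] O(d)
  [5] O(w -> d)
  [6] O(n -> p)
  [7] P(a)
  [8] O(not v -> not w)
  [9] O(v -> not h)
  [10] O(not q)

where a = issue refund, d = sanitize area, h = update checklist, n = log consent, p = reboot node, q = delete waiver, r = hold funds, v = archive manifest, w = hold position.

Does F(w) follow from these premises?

Premise 2 states O(n) outright.
From O(n) and premise 6, O(n -> p), we obtain O(p).
From O(p) and premise 1, O(p -> h), we obtain O(h).
Premise 9 is O(v -> not h); contrapositively O(h -> not v). Since O(h) holds, K gives O(not v).
Premise 8 is O(not v -> not w); since O(not v), deontic closure gives O(not w).
Premises 3, 4, 5, 7, 10 do not contribute to this derivation.
So O(not w) holds, i.e. F(w). The claim follows.

Yes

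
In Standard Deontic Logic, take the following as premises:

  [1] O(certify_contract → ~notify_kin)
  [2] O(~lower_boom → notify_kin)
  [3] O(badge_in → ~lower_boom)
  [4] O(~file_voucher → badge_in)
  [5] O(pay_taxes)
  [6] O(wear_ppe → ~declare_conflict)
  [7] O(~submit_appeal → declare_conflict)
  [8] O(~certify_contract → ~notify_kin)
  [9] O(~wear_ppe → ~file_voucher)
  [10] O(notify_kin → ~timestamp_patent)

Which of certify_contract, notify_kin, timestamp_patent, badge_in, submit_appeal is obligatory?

Premises 1 and 8 are O(certify_contract → ~notify_kin) and O(~certify_contract → ~notify_kin); every ideal world satisfies certify_contract or ~certify_contract, so in either case ~notify_kin holds — hence O(~notify_kin).
Premise 2 is O(~lower_boom → notify_kin); contrapositively O(~notify_kin → lower_boom). Since O(~notify_kin) holds, K gives O(lower_boom).
Premise 3, O(badge_in → ~lower_boom), contraposes to O(lower_boom → ~badge_in); with O(lower_boom) we get O(~badge_in).
The contrapositive of premise 4 (O(~file_voucher → badge_in)) is O(~badge_in → file_voucher), and O(~badge_in) is already established, so O(file_voucher).
The contrapositive of premise 9 (O(~wear_ppe → ~file_voucher)) is O(file_voucher → wear_ppe), and O(file_voucher) is already established, so O(wear_ppe).
Applying K to premise 6 (O(wear_ppe → ~declare_conflict)) and O(wear_ppe) yields O(~declare_conflict).
Premise 7, O(~submit_appeal → declare_conflict), contraposes to O(~declare_conflict → submit_appeal); with O(~declare_conflict) we get O(submit_appeal).
So O(submit_appeal) holds — submit_appeal is obligatory. None of the other listed options is made obligatory by any chain of premises.

submit_appeal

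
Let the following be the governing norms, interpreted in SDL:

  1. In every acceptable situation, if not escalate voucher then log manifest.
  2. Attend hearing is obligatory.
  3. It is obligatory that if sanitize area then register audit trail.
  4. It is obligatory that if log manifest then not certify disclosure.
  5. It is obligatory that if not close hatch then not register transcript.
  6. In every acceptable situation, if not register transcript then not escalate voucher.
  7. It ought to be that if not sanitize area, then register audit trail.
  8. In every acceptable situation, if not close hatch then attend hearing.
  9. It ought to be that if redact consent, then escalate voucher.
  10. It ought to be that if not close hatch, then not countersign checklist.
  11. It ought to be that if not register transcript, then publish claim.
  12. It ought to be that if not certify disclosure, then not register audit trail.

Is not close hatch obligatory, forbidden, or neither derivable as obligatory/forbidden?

Premises 7 and 3 are O(¬sanitize_area → register_audit_trail) and O(sanitize_area → register_audit_trail); every ideal world satisfies ¬sanitize_area or sanitize_area, so in either case register_audit_trail holds — hence O(register_audit_trail).
Premise 12 is O(¬certify_disclosure → ¬register_audit_trail); contrapositively O(register_audit_trail → certify_disclosure). Since O(register_audit_trail) holds, K gives O(certify_disclosure).
Premise 4, O(log_manifest → ¬certify_disclosure), contraposes to O(certify_disclosure → ¬log_manifest); with O(certify_disclosure) we get O(¬log_manifest).
Premise 1, O(¬escalate_voucher → log_manifest), contraposes to O(¬log_manifest → escalate_voucher); with O(¬log_manifest) we get O(escalate_voucher).
Premise 6 is O(¬register_transcript → ¬escalate_voucher); contrapositively O(escalate_voucher → register_transcript). Since O(escalate_voucher) holds, K gives O(register_transcript).
Premise 5, O(¬close_hatch → ¬register_transcript), contraposes to O(register_transcript → close_hatch); with O(register_transcript) we get O(close_hatch).
Premises 2, 8, 9, 10, 11 do not contribute to this derivation.
Thus O(close_hatch), which is F(¬close_hatch): ¬close_hatch is forbidden.

Forbidden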